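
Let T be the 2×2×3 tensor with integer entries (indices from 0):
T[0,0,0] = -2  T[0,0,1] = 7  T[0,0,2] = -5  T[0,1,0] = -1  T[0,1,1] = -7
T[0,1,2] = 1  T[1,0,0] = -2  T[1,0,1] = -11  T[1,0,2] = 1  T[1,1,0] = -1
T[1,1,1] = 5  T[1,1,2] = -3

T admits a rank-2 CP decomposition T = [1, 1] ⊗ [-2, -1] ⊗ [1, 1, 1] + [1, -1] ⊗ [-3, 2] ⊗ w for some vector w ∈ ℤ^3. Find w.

Subtract the known terms from T to get the rank-1 residual R = [1, -1] ⊗ [-3, 2] ⊗ w, so R[i,j,k] = a[i]·b[j]·w[k]. Pick indices with nonzero a[0]·b[0] = (1)·(-3) = -3. Only the fibre through (0,0,·) is needed: R[0,0,:] = T[0,0,:] − Σₗ aₗ[0]bₗ[0]cₗ = [-2, 7, -5] − (1)·(-2)·[1, 1, 1] = [0, 9, -3]. Then w[k] = R[0,0,k] / -3 for each k, giving w = [0, 9, -3] / -3 = [0, -3, 1].

w = [0, -3, 1]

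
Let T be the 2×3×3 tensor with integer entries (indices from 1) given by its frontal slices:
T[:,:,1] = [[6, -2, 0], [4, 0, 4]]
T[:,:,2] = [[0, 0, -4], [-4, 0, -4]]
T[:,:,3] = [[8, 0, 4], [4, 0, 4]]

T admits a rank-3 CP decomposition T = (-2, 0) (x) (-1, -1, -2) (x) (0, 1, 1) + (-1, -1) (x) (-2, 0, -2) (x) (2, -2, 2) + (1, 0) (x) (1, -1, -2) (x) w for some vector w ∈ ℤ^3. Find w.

Subtract the known terms from T to get the rank-1 residual R = (1, 0) (x) (1, -1, -2) (x) w, so R[i,j,k] = a[i]·b[j]·w[k]. Pick indices with nonzero a[1]·b[1] = (1)·(1) = 1. Only the fibre through (1,1,·) is needed: R[1,1,:] = T[1,1,:] − Σₗ aₗ[1]bₗ[1]cₗ = [6, 0, 8] − (-2)·(-1)·(0, 1, 1) − (-1)·(-2)·(2, -2, 2) = [2, 2, 2]. Then w[k] = R[1,1,k] / 1 for each k, giving w = [2, 2, 2] / 1 = (2, 2, 2).

w = (2, 2, 2)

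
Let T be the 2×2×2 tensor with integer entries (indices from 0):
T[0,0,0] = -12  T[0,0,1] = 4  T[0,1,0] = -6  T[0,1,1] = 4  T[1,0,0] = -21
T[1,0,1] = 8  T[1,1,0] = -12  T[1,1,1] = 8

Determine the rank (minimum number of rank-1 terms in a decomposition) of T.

Lower bound: in the mode-3 unfolding of T (rows indexed by k, columns by (i,j)) the 2×2 minor on rows k ∈ {0, 1}, columns (i,j) ∈ {(0,0), (0,1)} is det [[-12, -6], [4, 4]] = -24 ≠ 0, so that unfolding has rank ≥ 2 and hence rank(T) ≥ 2 (CP rank is at least every unfolding rank, though it can be larger).
Upper bound: with S_k = T[:,:,k], the two rank-1 terms a₁b₁ᵀ, a₂b₂ᵀ are the rank-1 members of the pencil x·S₀ + y·S₁.
det(x·S₀ + y·S₁) is 18·x² − 12·xy = 6·(3·x − 2·y)(x), vanishing at (x:y) = (2:3) and (0:1).
M₁ = 2·S₀ + 3·S₁ = [[-12, 0], [-18, 0]] = (-6)·(2, 3)(1, 0)ᵀ and M₂ = S₁ = [[4, 4], [8, 8]] = 4·(1, 2)(1, 1)ᵀ, so take a₁ = (2, 3), b₁ = (1, 0), a₂ = (1, 2), b₂ = (1, 1).
Each slice is an integer combination of E₁ = a₁b₁ᵀ and E₂ = a₂b₂ᵀ: S₀ = −3·E₁ − 6·E₂, S₁ = 4·E₂; reading off coefficients, c₁ = (-3, 0) and c₂ = (-6, 4).
Hence T = (2, 3) ⊗ (1, 0) ⊗ (-3, 0) + (1, 2) ⊗ (1, 1) ⊗ (-6, 4), so rank(T) ≤ 2.
These bounds meet, so rank(T) = 2.

2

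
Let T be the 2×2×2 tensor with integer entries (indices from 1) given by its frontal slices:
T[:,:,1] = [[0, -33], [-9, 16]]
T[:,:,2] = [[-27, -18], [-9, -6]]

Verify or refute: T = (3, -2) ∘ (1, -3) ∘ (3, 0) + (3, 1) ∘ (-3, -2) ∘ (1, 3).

Reconstruct entrywise from the claimed factors. For example, T[1,1,2] = -27 and Σₗ aₗ[1]bₗ[1]cₗ[2] = (3)·(1)·(0) + (3)·(-3)·(3) = -27; checking all 8 entries, every one matches. The claim holds.

Yes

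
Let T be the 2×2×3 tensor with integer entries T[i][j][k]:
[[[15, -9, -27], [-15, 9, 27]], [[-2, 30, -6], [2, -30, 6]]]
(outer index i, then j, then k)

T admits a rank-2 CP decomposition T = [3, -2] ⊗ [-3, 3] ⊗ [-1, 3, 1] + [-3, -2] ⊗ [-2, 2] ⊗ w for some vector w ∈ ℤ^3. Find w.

w = [1, 3, -3]

Subtract the known terms from T to get the rank-1 residual R = [-3, -2] ⊗ [-2, 2] ⊗ w, so R[i,j,k] = a[i]·b[j]·w[k]. Pick indices with nonzero a[0]·b[0] = (-3)·(-2) = 6. Only the fibre through (0,0,·) is needed: R[0,0,:] = T[0,0,:] − Σₗ aₗ[0]bₗ[0]cₗ = [15, -9, -27] − (3)·(-3)·[-1, 3, 1] = [6, 18, -18]. Then w[k] = R[0,0,k] / 6 for each k, giving w = [6, 18, -18] / 6 = [1, 3, -3].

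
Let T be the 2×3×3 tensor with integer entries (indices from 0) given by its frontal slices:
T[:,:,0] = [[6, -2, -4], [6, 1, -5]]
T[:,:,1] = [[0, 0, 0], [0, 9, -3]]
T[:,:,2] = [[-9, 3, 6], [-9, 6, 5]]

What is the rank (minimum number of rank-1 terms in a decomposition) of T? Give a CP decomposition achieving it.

Lower bound: the mode-2 unfolding of T (rows indexed by j, columns by (i,k) = (0,0), (0,1), (0,2), (1,0), (1,1), (1,2)) is [[6, 0, -9, 6, 0, -9], [-2, 0, 3, 1, 9, 6], [-4, 0, 6, -5, -3, 5]].
There the 2×2 minor on rows j ∈ {0, 1}, columns (i,k) ∈ {(0,0), (1,0)} is det [[6, 6], [-2, 1]] = 18 ≠ 0, so this unfolding has rank ≥ 2; CP rank is at least every unfolding rank, so rank(T) ≥ 2. (Unfolding ranks only ever bound the CP rank from below — rank(T) can be strictly larger than all of them — so the matching upper bound has to come from an explicit 2-term decomposition.)
Upper bound — finding two terms. Write S_k = T[:,:,k] for the frontal slices: S₀ = [[6, -2, -4], [6, 1, -5]], S₁ = [[0, 0, 0], [0, 9, -3]], S₂ = [[-9, 3, 6], [-9, 6, 5]].
If T = a₁ ⊗ b₁ ⊗ c₁ + a₂ ⊗ b₂ ⊗ c₂ then each S_k = c₁[k]·a₁b₁ᵀ + c₂[k]·a₂b₂ᵀ. S₀ and S₁ are linearly independent, so a₁b₁ᵀ and a₂b₂ᵀ must span the same plane of matrices: they are the rank-1 matrices of the form x·S₀ + y·S₁.
The 2×2 minor of x·S₀ + y·S₁ on rows {0,1}, columns {0,1} is 18·x² + 54·xy = 18·(x + 3·y)(x), vanishing at (x:y) = (3:-1) and (0:1).
M₁ = 3·S₀ − S₁ = [[18, -6, -12], [18, -6, -12]] = 6·(1, 1)(3, -1, -2)ᵀ and M₂ = S₁ = [[0, 0, 0], [0, 9, -3]] = 3·(0, 1)(0, 3, -1)ᵀ, so take a₁ = (1, 1), b₁ = (3, -1, -2), a₂ = (0, 1), b₂ = (0, 3, -1).
Each slice is an integer combination of E₁ = a₁b₁ᵀ and E₂ = a₂b₂ᵀ: S₀ = 2·E₁ + E₂, S₁ = 3·E₂, S₂ = −3·E₁ + E₂; reading off coefficients, c₁ = (2, 0, -3) and c₂ = (1, 3, 1).
Hence T = (1, 1) ⊗ (3, -1, -2) ⊗ (2, 0, -3) + (0, 1) ⊗ (0, 3, -1) ⊗ (1, 3, 1), so rank(T) ≤ 2.
These bounds meet, so rank(T) = 2.

rank(T) = 2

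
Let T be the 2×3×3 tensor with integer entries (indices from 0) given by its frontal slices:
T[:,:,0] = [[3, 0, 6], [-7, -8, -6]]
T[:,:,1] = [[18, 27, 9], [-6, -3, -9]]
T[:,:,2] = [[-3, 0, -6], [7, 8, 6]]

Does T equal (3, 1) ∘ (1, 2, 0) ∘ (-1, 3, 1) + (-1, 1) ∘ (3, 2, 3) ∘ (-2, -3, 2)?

No

Reconstruct entry (0,1,0) from the claimed factors: Σₗ aₗ[0]bₗ[1]cₗ[0] = (3)·(2)·(-1) + (-1)·(2)·(-2) = -2, but T[0,1,0] = 0. The claim is false.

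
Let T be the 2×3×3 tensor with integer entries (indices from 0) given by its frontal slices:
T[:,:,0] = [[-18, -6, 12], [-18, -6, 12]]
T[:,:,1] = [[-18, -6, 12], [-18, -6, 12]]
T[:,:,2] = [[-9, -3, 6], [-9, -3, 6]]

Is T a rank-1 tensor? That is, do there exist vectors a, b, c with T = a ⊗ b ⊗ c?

If T = a ⊗ b ⊗ c then every fibre of T is a multiple of the corresponding factor, so read the factors off the fibres through the nonzero entry T[0,0,0] = -18.
The mode-1 fibre T[:,0,0] = [-18, -18] gives a = [1, 1] (primitive direction); the mode-2 fibre T[0,:,0] = [-18, -6, 12] gives b = [3, 1, -2]; then c[k] = T[0,0,k] / (a[0]·b[0]) = [-18, -18, -9] / 3 = [-6, -6, -3].
Expanding [1, 1] ⊗ [3, 1, -2] ⊗ [-6, -6, -3] reproduces all 18 entries of T, so T = [1, 1] ⊗ [3, 1, -2] ⊗ [-6, -6, -3] and rank(T) ≤ 1.
Equivalently every frontal slice T[:,:,k] is c[k] times the rank-1 matrix [1, 1] ⊗ [3, 1, -2]. So T has rank 1 (it is nonzero).

Yes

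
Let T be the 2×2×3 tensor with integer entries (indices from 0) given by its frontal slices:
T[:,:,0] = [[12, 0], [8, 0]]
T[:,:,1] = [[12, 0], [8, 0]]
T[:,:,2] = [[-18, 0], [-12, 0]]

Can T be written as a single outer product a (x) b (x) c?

If T = a (x) b (x) c then every fibre of T is a multiple of the corresponding factor, so read the factors off the fibres through the nonzero entry T[0,0,0] = 12.
The mode-1 fibre T[:,0,0] = [12, 8] gives a = [3, 2] (primitive direction); the mode-2 fibre T[0,:,0] = [12, 0] gives b = [1, 0]; then c[k] = T[0,0,k] / (a[0]·b[0]) = [12, 12, -18] / 3 = [4, 4, -6].
Expanding [3, 2] (x) [1, 0] (x) [4, 4, -6] reproduces all 12 entries of T, so T = [3, 2] (x) [1, 0] (x) [4, 4, -6] and rank(T) ≤ 1.
Equivalently every frontal slice T[:,:,k] is c[k] times the rank-1 matrix [3, 2] (x) [1, 0]. So T has rank 1 (it is nonzero).

Yes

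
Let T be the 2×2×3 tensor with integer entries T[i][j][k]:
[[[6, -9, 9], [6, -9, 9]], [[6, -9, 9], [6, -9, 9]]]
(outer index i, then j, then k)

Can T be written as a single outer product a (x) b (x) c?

If T = a (x) b (x) c then every fibre of T is a multiple of the corresponding factor, so read the factors off the fibres through the nonzero entry T[0,0,0] = 6.
The mode-1 fibre T[:,0,0] = [6, 6] gives a = [1, 1] (primitive direction); the mode-2 fibre T[0,:,0] = [6, 6] gives b = [1, 1]; then c[k] = T[0,0,k] / (a[0]·b[0]) = [6, -9, 9] / 1 = [6, -9, 9].
Expanding [1, 1] (x) [1, 1] (x) [6, -9, 9] reproduces all 12 entries of T, so T = [1, 1] (x) [1, 1] (x) [6, -9, 9] and rank(T) ≤ 1.
Equivalently every frontal slice T[:,:,k] is c[k] times the rank-1 matrix [1, 1] (x) [1, 1]. So T has rank 1 (it is nonzero).

Yes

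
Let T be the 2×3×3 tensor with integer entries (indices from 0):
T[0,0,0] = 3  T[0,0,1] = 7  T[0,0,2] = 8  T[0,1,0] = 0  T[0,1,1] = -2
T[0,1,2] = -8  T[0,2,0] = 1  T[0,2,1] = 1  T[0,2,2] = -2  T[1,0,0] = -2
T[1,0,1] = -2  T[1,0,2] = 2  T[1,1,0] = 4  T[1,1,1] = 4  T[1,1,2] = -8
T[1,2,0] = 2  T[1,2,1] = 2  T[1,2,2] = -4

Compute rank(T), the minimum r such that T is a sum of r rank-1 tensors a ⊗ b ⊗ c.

3

Lower bound: the mode-3 unfolding of T (rows indexed by k, columns by (i,j) = (0,0), (0,1), (0,2), (1,0), (1,1), (1,2)) is [[3, 0, 1, -2, 4, 2], [7, -2, 1, -2, 4, 2], [8, -8, -2, 2, -8, -4]].
There the 3×3 minor on rows k ∈ {0, 1, 2}, columns (i,j) ∈ {(0,0), (0,1), (0,2)} is det [[3, 0, 1], [7, -2, 1], [8, -8, -2]] = -4 ≠ 0, so this unfolding has rank ≥ 3; CP rank is at least every unfolding rank, so rank(T) ≥ 3. (Unfolding ranks only ever bound the CP rank from below — rank(T) can be strictly larger than all of them — so the matching upper bound has to come from an explicit 3-term decomposition.)
Upper bound: T is a sum of 3 rank-1 terms, T = [1, 0] ⊗ [2, -1, 0] ⊗ [2, 4, 4] + [1, 1] ⊗ [1, 0, 0] ⊗ [0, 0, -2] + [1, 2] ⊗ [1, -2, -1] ⊗ [-1, -1, 2] (one valid choice — decompositions are not unique — normalised so each a, b is primitive with positive first nonzero entry; check it by expanding all entries), so rank(T) ≤ 3.
These bounds meet, so rank(T) = 3.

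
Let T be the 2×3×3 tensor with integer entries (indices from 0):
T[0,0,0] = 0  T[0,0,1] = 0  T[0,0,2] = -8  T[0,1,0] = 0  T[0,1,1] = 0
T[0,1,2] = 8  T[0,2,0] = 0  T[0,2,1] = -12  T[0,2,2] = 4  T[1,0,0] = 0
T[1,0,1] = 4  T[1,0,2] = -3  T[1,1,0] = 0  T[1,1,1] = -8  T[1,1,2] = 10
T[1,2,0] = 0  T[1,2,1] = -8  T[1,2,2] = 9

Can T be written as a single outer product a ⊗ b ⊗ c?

The mode-2 unfolding of T (rows indexed by j, columns by (i,k) = (0,0), (0,1), (0,2), (1,0), (1,1), (1,2)) is [[0, 0, -8, 0, 4, -3], [0, 0, 8, 0, -8, 10], [0, -12, 4, 0, -8, 9]].
There the 3×3 minor on rows j ∈ {0, 1, 2}, columns (i,k) ∈ {(0,1), (0,2), (1,1)} is det [[0, -8, 4], [0, 8, -8], [-12, 4, -8]] = -384 ≠ 0, so this unfolding has rank ≥ 3; CP rank is at least every unfolding rank, so rank(T) ≥ 3.
In particular rank(T) ≥ 3 > 1, so T is not rank-1.

No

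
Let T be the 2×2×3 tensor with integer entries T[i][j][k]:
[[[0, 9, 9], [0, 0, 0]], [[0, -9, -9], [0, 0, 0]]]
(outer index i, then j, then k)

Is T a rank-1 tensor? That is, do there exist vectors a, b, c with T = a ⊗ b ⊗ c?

Yes

If T = a ⊗ b ⊗ c then every fibre of T is a multiple of the corresponding factor, so read the factors off the fibres through the nonzero entry T[0,0,1] = 9.
The mode-1 fibre T[:,0,1] = [9, -9] gives a = (1, -1) (primitive direction); the mode-2 fibre T[0,:,1] = [9, 0] gives b = (1, 0); then c[k] = T[0,0,k] / (a[0]·b[0]) = [0, 9, 9] / 1 = (0, 9, 9).
Expanding (1, -1) ⊗ (1, 0) ⊗ (0, 9, 9) reproduces all 12 entries of T, so T = (1, -1) ⊗ (1, 0) ⊗ (0, 9, 9) and rank(T) ≤ 1.
Equivalently every frontal slice T[:,:,k] is c[k] times the rank-1 matrix (1, -1) ⊗ (1, 0). So T has rank 1 (it is nonzero).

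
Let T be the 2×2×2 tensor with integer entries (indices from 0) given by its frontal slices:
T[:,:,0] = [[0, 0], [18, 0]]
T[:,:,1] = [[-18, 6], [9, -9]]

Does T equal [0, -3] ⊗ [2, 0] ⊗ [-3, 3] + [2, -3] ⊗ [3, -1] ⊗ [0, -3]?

Yes

Reconstruct entrywise from the claimed factors. For example, T[0,0,0] = 0 and Σₗ aₗ[0]bₗ[0]cₗ[0] = (0)·(2)·(-3) + (2)·(3)·(0) = 0; checking all 8 entries, every one matches. The claim holds.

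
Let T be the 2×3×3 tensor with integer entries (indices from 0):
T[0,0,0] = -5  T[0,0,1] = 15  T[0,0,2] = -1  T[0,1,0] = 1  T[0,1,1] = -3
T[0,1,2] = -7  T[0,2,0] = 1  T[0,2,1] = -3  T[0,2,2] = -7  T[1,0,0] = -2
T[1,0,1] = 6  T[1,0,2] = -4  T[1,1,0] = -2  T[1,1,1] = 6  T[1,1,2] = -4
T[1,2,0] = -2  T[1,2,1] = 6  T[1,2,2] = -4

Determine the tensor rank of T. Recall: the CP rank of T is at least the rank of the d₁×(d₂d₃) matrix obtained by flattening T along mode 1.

Lower bound: the mode-2 unfolding of T (rows indexed by j, columns by (i,k) = (0,0), (0,1), (0,2), (1,0), (1,1), (1,2)) is [[-5, 15, -1, -2, 6, -4], [1, -3, -7, -2, 6, -4], [1, -3, -7, -2, 6, -4]].
There the 2×2 minor on rows j ∈ {0, 1}, columns (i,k) ∈ {(0,0), (0,2)} is det [[-5, -1], [1, -7]] = 36 ≠ 0, so this unfolding has rank ≥ 2; CP rank is at least every unfolding rank, so rank(T) ≥ 2. (Flattening ranks never certify an upper bound on CP rank; for that we must actually write T with 2 rank-1 terms.)
Upper bound — finding two terms. Write S_k = T[:,:,k] for the frontal slices: S₀ = [[-5, 1, 1], [-2, -2, -2]], S₁ = [[15, -3, -3], [6, 6, 6]], S₂ = [[-1, -7, -7], [-4, -4, -4]].
If T = a₁ ⊗ b₁ ⊗ c₁ + a₂ ⊗ b₂ ⊗ c₂ then each S_k = c₁[k]·a₁b₁ᵀ + c₂[k]·a₂b₂ᵀ. S₀ and S₂ are linearly independent, so a₁b₁ᵀ and a₂b₂ᵀ must span the same plane of matrices: they are the rank-1 matrices of the form x·S₀ + y·S₂.
The 2×2 minor of x·S₀ + y·S₂ on rows {0,1}, columns {0,1} is 12·x² + 12·xy − 24·y² = 12·(x + 2·y)(x − y), vanishing at (x:y) = (2:-1) and (1:1).
M₁ = 2·S₀ − S₂ = [[-9, 9, 9], [0, 0, 0]] = (-9)·[1, 0][1, -1, -1]ᵀ and M₂ = S₀ + S₂ = [[-6, -6, -6], [-6, -6, -6]] = (-6)·[1, 1][1, 1, 1]ᵀ, so take a₁ = [1, 0], b₁ = [1, -1, -1], a₂ = [1, 1], b₂ = [1, 1, 1].
Each slice is an integer combination of E₁ = a₁b₁ᵀ and E₂ = a₂b₂ᵀ: S₀ = −3·E₁ − 2·E₂, S₁ = 9·E₁ + 6·E₂, S₂ = 3·E₁ − 4·E₂; reading off coefficients, c₁ = [-3, 9, 3] and c₂ = [-2, 6, -4].
Hence T = [1, 0] ⊗ [1, -1, -1] ⊗ [-3, 9, 3] + [1, 1] ⊗ [1, 1, 1] ⊗ [-2, 6, -4], so rank(T) ≤ 2.
These bounds meet, so rank(T) = 2.

2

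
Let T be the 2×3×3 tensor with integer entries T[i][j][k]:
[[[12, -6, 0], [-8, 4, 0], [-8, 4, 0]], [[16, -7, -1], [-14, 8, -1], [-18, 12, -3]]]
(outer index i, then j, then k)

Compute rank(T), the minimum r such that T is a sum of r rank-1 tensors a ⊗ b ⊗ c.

Lower bound: the mode-2 unfolding of T (rows indexed by j, columns by (i,k) = (0,0), (0,1), (0,2), (1,0), (1,1), (1,2)) is [[12, -6, 0, 16, -7, -1], [-8, 4, 0, -14, 8, -1], [-8, 4, 0, -18, 12, -3]].
There the 2×2 minor on rows j ∈ {0, 1}, columns (i,k) ∈ {(0,0), (1,0)} is det [[12, 16], [-8, -14]] = -40 ≠ 0, so this unfolding has rank ≥ 2; CP rank is at least every unfolding rank, so rank(T) ≥ 2. (This is only a lower bound: in general the CP rank may exceed every unfolding rank, so we still need to exhibit 2 rank-1 terms summing to T.)
Upper bound — finding two terms. Write S_k = T[:,:,k] for the frontal slices: S₀ = [[12, -8, -8], [16, -14, -18]], S₁ = [[-6, 4, 4], [-7, 8, 12]], S₂ = [[0, 0, 0], [-1, -1, -3]].
If T = a₁ ⊗ b₁ ⊗ c₁ + a₂ ⊗ b₂ ⊗ c₂ then each S_k = c₁[k]·a₁b₁ᵀ + c₂[k]·a₂b₂ᵀ. S₀ and S₁ are linearly independent, so a₁b₁ᵀ and a₂b₂ᵀ must span the same plane of matrices: they are the rank-1 matrices of the form x·S₀ + y·S₁.
The 2×2 minor of x·S₀ + y·S₁ on rows {0,1}, columns {0,1} is −40·x² + 60·xy − 20·y² = (-20)·(2·x − y)(x − y), vanishing at (x:y) = (1:2) and (1:1).
M₁ = S₀ + 2·S₁ = [[0, 0, 0], [2, 2, 6]] = 2·(0, 1)(1, 1, 3)ᵀ and M₂ = S₀ + S₁ = [[6, -4, -4], [9, -6, -6]] = (2, 3)(3, -2, -2)ᵀ, so take a₁ = (0, 1), b₁ = (1, 1, 3), a₂ = (2, 3), b₂ = (3, -2, -2).
Each slice is an integer combination of E₁ = a₁b₁ᵀ and E₂ = a₂b₂ᵀ: S₀ = −2·E₁ + 2·E₂, S₁ = 2·E₁ − E₂, S₂ = −E₁; reading off coefficients, c₁ = (-2, 2, -1) and c₂ = (2, -1, 0).
Hence T = (0, 1) ⊗ (1, 1, 3) ⊗ (-2, 2, -1) + (2, 3) ⊗ (3, -2, -2) ⊗ (2, -1, 0), so rank(T) ≤ 2.
These bounds meet, so rank(T) = 2.

2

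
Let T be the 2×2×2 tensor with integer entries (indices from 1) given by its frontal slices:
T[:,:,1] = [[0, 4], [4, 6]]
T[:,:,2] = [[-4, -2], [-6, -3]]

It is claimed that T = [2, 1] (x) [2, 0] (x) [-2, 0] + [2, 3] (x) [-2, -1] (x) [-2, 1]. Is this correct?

Reconstruct entry (2,1,1) from the claimed factors: Σₗ aₗ[2]bₗ[1]cₗ[1] = (1)·(2)·(-2) + (3)·(-2)·(-2) = 8, but T[2,1,1] = 4. The claim is false.

No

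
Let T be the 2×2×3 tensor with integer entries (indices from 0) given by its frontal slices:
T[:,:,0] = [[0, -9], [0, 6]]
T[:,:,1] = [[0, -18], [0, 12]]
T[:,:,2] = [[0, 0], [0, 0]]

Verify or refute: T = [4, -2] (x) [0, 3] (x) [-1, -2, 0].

No

Reconstruct entry (0,1,0) from the claimed factors: Σₗ aₗ[0]bₗ[1]cₗ[0] = (4)·(3)·(-1) = -12, but T[0,1,0] = -9. The claim is false.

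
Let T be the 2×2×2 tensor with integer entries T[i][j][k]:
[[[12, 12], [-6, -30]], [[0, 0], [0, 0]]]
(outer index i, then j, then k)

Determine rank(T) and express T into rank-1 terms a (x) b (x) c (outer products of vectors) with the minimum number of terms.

rank(T) = 2

Lower bound: the mode-2 unfolding of T (rows indexed by j, columns by (i,k) = (0,0), (0,1), (1,0), (1,1)) is [[12, 12, 0, 0], [-6, -30, 0, 0]].
There the 2×2 minor on rows j ∈ {0, 1}, columns (i,k) ∈ {(0,0), (0,1)} is det [[12, 12], [-6, -30]] = -288 ≠ 0, so this unfolding has rank ≥ 2; CP rank is at least every unfolding rank, so rank(T) ≥ 2. (Flattening ranks never certify an upper bound on CP rank; for that we must actually write T with 2 rank-1 terms.)
Upper bound — finding two terms. Every mode-1 slice of T is a multiple of one matrix: T[i,:,:] = a[i]·M with a = (1, 0) and M = [[12, 12], [-6, -30]] (rows indexed by j, columns by k). So it suffices to write M as a sum of two rank-1 matrices.
Splitting M by its rows (j = 0, 1), M = (1, 0)(12, 12)ᵀ + (0, 1)(-6, -30)ᵀ.
Hence T = (1, 0) (x) (1, 0) (x) (12, 12) + (1, 0) (x) (0, 1) (x) (-6, -30), so rank(T) ≤ 2.
These bounds meet, so rank(T) = 2.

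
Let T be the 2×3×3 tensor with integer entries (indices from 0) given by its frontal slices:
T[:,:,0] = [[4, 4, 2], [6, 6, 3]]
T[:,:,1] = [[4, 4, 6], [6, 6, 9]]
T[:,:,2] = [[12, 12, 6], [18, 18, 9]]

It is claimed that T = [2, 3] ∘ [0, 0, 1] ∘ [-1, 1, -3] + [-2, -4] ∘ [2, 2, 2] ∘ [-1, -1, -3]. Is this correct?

Reconstruct entry (1,0,0) from the claimed factors: Σₗ aₗ[1]bₗ[0]cₗ[0] = (3)·(0)·(-1) + (-4)·(2)·(-1) = 8, but T[1,0,0] = 6. The claim is false.

No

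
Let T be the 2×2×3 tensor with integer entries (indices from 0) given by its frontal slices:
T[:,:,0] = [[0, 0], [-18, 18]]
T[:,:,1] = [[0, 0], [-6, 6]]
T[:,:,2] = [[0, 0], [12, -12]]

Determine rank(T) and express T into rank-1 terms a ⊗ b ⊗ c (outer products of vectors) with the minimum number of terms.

rank(T) = 1

Lower bound: T ≠ 0 (e.g. T[1,0,0] = -18), so rank(T) ≥ 1.
Upper bound: if T = a ⊗ b ⊗ c then every fibre of T is a multiple of the corresponding factor, so read the factors off the fibres through the nonzero entry T[1,0,0] = -18.
The mode-1 fibre T[:,0,0] = [0, -18] gives a = [0, 1] (primitive direction); the mode-2 fibre T[1,:,0] = [-18, 18] gives b = [1, -1]; then c[k] = T[1,0,k] / (a[1]·b[0]) = [-18, -6, 12] / 1 = [-18, -6, 12].
Expanding [0, 1] ⊗ [1, -1] ⊗ [-18, -6, 12] reproduces all 12 entries of T, so T = [0, 1] ⊗ [1, -1] ⊗ [-18, -6, 12] and rank(T) ≤ 1.
These bounds meet, so rank(T) = 1.
Check entry T[1,0,2] = 12: (1)·(1)·(12) = 12.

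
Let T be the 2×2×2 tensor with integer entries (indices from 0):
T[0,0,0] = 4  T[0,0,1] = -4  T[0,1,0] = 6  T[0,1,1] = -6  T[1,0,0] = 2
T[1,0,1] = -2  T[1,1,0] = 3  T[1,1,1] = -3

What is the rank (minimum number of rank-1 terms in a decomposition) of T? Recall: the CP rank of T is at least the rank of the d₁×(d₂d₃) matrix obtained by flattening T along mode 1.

Lower bound: T ≠ 0 (e.g. T[0,0,0] = 4), so rank(T) ≥ 1.
Upper bound: if T = a ⊗ b ⊗ c then every fibre of T is a multiple of the corresponding factor, so read the factors off the fibres through the nonzero entry T[0,0,0] = 4.
The mode-1 fibre T[:,0,0] = [4, 2] gives a = [2, 1] (primitive direction); the mode-2 fibre T[0,:,0] = [4, 6] gives b = [2, 3]; then c[k] = T[0,0,k] / (a[0]·b[0]) = [4, -4] / 4 = [1, -1].
Expanding [2, 1] ⊗ [2, 3] ⊗ [1, -1] reproduces all 8 entries of T, so T = [2, 1] ⊗ [2, 3] ⊗ [1, -1] and rank(T) ≤ 1.
These bounds meet, so rank(T) = 1.

1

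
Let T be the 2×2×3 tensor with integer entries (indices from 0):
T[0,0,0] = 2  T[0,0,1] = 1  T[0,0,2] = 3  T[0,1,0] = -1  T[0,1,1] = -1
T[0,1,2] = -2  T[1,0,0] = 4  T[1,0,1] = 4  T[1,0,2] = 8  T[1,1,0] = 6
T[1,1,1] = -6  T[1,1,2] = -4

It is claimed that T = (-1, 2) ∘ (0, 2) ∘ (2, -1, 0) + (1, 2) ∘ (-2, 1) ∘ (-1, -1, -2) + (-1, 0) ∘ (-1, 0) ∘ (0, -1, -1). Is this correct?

Reconstruct entry (0,1,0) from the claimed factors: Σₗ aₗ[0]bₗ[1]cₗ[0] = (-1)·(2)·(2) + (1)·(1)·(-1) + (-1)·(0)·(0) = -5, but T[0,1,0] = -1. The claim is false.

No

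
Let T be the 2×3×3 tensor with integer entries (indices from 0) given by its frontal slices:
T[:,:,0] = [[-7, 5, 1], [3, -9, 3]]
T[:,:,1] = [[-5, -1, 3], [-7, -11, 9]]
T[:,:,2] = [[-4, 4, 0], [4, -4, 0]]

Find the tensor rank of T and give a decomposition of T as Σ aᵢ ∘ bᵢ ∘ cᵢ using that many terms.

rank(T) = 2

Lower bound: the mode-1 unfolding of T (rows indexed by i, columns by (j,k) = (0,0), (0,1), (0,2), (1,0), (1,1), (1,2), (2,0), (2,1), (2,2)) is [[-7, -5, -4, 5, -1, 4, 1, 3, 0], [3, -7, 4, -9, -11, -4, 3, 9, 0]].
There the 2×2 minor on rows i ∈ {0, 1}, columns (j,k) ∈ {(0,0), (0,1)} is det [[-7, -5], [3, -7]] = 64 ≠ 0, so this unfolding has rank ≥ 2; CP rank is at least every unfolding rank, so rank(T) ≥ 2. (Flattening ranks never certify an upper bound on CP rank; for that we must actually write T with 2 rank-1 terms.)
Upper bound — finding two terms. Write S_k = T[:,:,k] for the frontal slices: S₀ = [[-7, 5, 1], [3, -9, 3]], S₁ = [[-5, -1, 3], [-7, -11, 9]], S₂ = [[-4, 4, 0], [4, -4, 0]].
If T = a₁ ∘ b₁ ∘ c₁ + a₂ ∘ b₂ ∘ c₂ then each S_k = c₁[k]·a₁b₁ᵀ + c₂[k]·a₂b₂ᵀ. S₀ and S₁ are linearly independent, so a₁b₁ᵀ and a₂b₂ᵀ must span the same plane of matrices: they are the rank-1 matrices of the form x·S₀ + y·S₁.
The 2×2 minor of x·S₀ + y·S₁ on rows {0,1}, columns {0,1} is 48·x² + 160·xy + 48·y² = 16·(x + 3·y)(3·x + y), vanishing at (x:y) = (3:-1) and (1:-3).
M₁ = 3·S₀ − S₁ = [[-16, 16, 0], [16, -16, 0]] = (-16)·[1, -1][1, -1, 0]ᵀ and M₂ = S₀ − 3·S₁ = [[8, 8, -8], [24, 24, -24]] = 8·[1, 3][1, 1, -1]ᵀ, so take a₁ = [1, -1], b₁ = [1, -1, 0], a₂ = [1, 3], b₂ = [1, 1, -1].
Each slice is an integer combination of E₁ = a₁b₁ᵀ and E₂ = a₂b₂ᵀ: S₀ = −6·E₁ − E₂, S₁ = −2·E₁ − 3·E₂, S₂ = −4·E₁; reading off coefficients, c₁ = [-6, -2, -4] and c₂ = [-1, -3, 0].
Hence T = [1, -1] ∘ [1, -1, 0] ∘ [-6, -2, -4] + [1, 3] ∘ [1, 1, -1] ∘ [-1, -3, 0], so rank(T) ≤ 2.
These bounds meet, so rank(T) = 2.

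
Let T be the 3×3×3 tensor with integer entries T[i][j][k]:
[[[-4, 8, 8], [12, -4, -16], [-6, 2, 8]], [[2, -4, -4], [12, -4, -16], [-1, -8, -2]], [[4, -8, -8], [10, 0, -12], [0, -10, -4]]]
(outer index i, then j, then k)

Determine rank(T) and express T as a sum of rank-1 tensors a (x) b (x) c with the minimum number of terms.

rank(T) = 3

Lower bound: in the mode-1 unfolding of T (rows indexed by i, columns by (j,k)) the 3×3 minor on rows i ∈ {0, 1, 2}, columns (j,k) ∈ {(0,0), (1,0), (1,1)} is det [[-4, 12, -4], [2, 12, -4], [4, 10, 0]] = -240 ≠ 0, so that unfolding has rank ≥ 3 and hence rank(T) ≥ 3 (CP rank is at least every unfolding rank, though it can be larger).
Upper bound: T is a sum of 3 rank-1 terms, T = [0, 1, 1] (x) [2, 1, 2] (x) [2, -4, -4] + [1, 1, 1] (x) [0, 2, -1] (x) [4, 2, -4] + [2, 1, 0] (x) [2, -2, 1] (x) [-1, 2, 2] (one valid choice — decompositions are not unique — normalised so each a, b is primitive with positive first nonzero entry; check it by expanding all entries), so rank(T) ≤ 3.
These bounds meet, so rank(T) = 3.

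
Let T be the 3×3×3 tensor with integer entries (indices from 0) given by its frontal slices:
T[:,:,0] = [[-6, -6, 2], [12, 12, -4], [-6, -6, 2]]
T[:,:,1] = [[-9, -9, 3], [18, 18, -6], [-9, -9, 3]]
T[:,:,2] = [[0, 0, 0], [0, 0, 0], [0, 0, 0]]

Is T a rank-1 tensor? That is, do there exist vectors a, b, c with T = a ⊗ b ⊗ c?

The mode-1 fibre T[:,0,0] = [-6, 12, -6] gives a = [1, -2, 1] (primitive direction); the mode-2 fibre T[0,:,0] = [-6, -6, 2] gives b = [3, 3, -1]; then c[k] = T[0,0,k] / (a[0]·b[0]) = [-6, -9, 0] / 3 = [-2, -3, 0].
Expanding [1, -2, 1] ⊗ [3, 3, -1] ⊗ [-2, -3, 0] reproduces all 27 entries of T, so T = [1, -2, 1] ⊗ [3, 3, -1] ⊗ [-2, -3, 0] and rank(T) ≤ 1.
Equivalently every frontal slice T[:,:,k] is c[k] times the rank-1 matrix [1, -2, 1] ⊗ [3, 3, -1]. So T has rank 1 (it is nonzero).

Yes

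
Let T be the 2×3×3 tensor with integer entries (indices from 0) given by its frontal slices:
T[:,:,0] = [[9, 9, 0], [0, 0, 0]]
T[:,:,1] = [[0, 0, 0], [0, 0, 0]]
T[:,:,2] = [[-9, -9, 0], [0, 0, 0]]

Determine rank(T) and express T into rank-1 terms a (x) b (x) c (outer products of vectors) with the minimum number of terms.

Lower bound: T ≠ 0 (e.g. T[0,0,0] = 9), so rank(T) ≥ 1.
Upper bound: if T = a (x) b (x) c then every fibre of T is a multiple of the corresponding factor, so read the factors off the fibres through the nonzero entry T[0,0,0] = 9.
The mode-1 fibre T[:,0,0] = [9, 0] gives a = [1, 0] (primitive direction); the mode-2 fibre T[0,:,0] = [9, 9, 0] gives b = [1, 1, 0]; then c[k] = T[0,0,k] / (a[0]·b[0]) = [9, 0, -9] / 1 = [9, 0, -9].
Expanding [1, 0] (x) [1, 1, 0] (x) [9, 0, -9] reproduces all 18 entries of T, so T = [1, 0] (x) [1, 1, 0] (x) [9, 0, -9] and rank(T) ≤ 1.
These bounds meet, so rank(T) = 1.

rank(T) = 1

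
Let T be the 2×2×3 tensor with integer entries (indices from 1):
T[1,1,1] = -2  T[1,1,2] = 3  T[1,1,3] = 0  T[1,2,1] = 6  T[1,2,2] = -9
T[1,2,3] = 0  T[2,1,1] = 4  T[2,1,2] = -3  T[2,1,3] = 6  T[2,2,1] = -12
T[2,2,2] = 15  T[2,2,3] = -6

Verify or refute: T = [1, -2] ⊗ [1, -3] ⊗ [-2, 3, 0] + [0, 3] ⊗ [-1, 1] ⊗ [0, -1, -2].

Reconstruct entrywise from the claimed factors. For example, T[2,2,1] = -12 and Σₗ aₗ[2]bₗ[2]cₗ[1] = (-2)·(-3)·(-2) + (3)·(1)·(0) = -12; checking all 12 entries, every one matches. The claim holds.

Yes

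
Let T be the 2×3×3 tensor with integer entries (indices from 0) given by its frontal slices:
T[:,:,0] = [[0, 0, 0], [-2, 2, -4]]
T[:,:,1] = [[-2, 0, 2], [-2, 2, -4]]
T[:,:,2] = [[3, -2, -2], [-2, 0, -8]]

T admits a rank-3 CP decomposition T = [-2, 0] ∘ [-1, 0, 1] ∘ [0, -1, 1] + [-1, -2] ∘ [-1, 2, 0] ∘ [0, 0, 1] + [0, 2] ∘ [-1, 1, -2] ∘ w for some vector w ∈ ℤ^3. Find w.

Subtract the known terms from T to get the rank-1 residual R = [0, 2] ∘ [-1, 1, -2] ∘ w, so R[i,j,k] = a[i]·b[j]·w[k]. Pick indices with nonzero a[1]·b[0] = (2)·(-1) = -2. Only the fibre through (1,0,·) is needed: R[1,0,:] = T[1,0,:] − Σₗ aₗ[1]bₗ[0]cₗ = [-2, -2, -2] − (0)·(-1)·[0, -1, 1] − (-2)·(-1)·[0, 0, 1] = [-2, -2, -4]. Then w[k] = R[1,0,k] / -2 for each k, giving w = [-2, -2, -4] / -2 = [1, 1, 2].

w = [1, 1, 2]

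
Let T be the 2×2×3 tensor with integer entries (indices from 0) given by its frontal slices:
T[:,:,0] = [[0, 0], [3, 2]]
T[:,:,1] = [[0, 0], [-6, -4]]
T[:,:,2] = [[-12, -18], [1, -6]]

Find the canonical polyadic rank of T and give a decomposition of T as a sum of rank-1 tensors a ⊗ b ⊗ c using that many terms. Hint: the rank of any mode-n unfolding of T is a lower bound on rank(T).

Lower bound: in the mode-2 unfolding of T (rows indexed by j, columns by (i,k)) the 2×2 minor on rows j ∈ {0, 1}, columns (i,k) ∈ {(0,2), (1,0)} is det [[-12, 3], [-18, 2]] = 30 ≠ 0, so that unfolding has rank ≥ 2 and hence rank(T) ≥ 2 (CP rank is at least every unfolding rank, though it can be larger).
Upper bound: with S_k = T[:,:,k], the two rank-1 terms a₁b₁ᵀ, a₂b₂ᵀ are the rank-1 members of the pencil x·S₀ + y·S₂.
det(x·S₀ + y·S₂) is 30·xy + 90·y² = 30·(x + 3·y)(y), vanishing at (x:y) = (3:-1) and (1:0).
M₁ = 3·S₀ − S₂ = [[12, 18], [8, 12]] = 2·[3, 2][2, 3]ᵀ and M₂ = S₀ = [[0, 0], [3, 2]] = [0, 1][3, 2]ᵀ, so take a₁ = [3, 2], b₁ = [2, 3], a₂ = [0, 1], b₂ = [3, 2].
Each slice is an integer combination of E₁ = a₁b₁ᵀ and E₂ = a₂b₂ᵀ: S₀ = E₂, S₁ = −2·E₂, S₂ = −2·E₁ + 3·E₂; reading off coefficients, c₁ = [0, 0, -2] and c₂ = [1, -2, 3].
Hence T = [3, 2] ⊗ [2, 3] ⊗ [0, 0, -2] + [0, 1] ⊗ [3, 2] ⊗ [1, -2, 3], so rank(T) ≤ 2.
These bounds meet, so rank(T) = 2.

rank(T) = 2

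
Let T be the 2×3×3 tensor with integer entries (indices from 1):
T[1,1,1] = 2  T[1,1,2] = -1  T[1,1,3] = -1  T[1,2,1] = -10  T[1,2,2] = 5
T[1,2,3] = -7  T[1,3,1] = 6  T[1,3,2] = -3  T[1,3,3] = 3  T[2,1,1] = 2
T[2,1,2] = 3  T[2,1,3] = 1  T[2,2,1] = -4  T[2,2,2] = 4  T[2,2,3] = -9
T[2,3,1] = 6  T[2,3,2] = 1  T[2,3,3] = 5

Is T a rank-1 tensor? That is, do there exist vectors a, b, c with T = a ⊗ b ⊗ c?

The mode-2 unfolding of T (rows indexed by j, columns by (i,k) = (1,1), (1,2), (1,3), (2,1), (2,2), (2,3)) is [[2, -1, -1, 2, 3, 1], [-10, 5, -7, -4, 4, -9], [6, -3, 3, 6, 1, 5]].
There the 3×3 minor on rows j ∈ {1, 2, 3}, columns (i,k) ∈ {(1,1), (1,3), (2,1)} is det [[2, -1, 2], [-10, -7, -4], [6, 3, 6]] = -72 ≠ 0, so this unfolding has rank ≥ 3; CP rank is at least every unfolding rank, so rank(T) ≥ 3.
In particular rank(T) ≥ 3 > 1, so T is not rank-1.

No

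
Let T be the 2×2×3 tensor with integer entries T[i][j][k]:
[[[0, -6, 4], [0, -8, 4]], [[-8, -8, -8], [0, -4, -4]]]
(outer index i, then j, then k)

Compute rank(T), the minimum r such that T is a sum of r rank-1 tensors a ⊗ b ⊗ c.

3

Lower bound: the mode-3 unfolding of T (rows indexed by k, columns by (i,j) = (0,0), (0,1), (1,0), (1,1)) is [[0, 0, -8, 0], [-6, -8, -8, -4], [4, 4, -8, -4]].
There the 3×3 minor on rows k ∈ {0, 1, 2}, columns (i,j) ∈ {(0,0), (0,1), (1,0)} is det [[0, 0, -8], [-6, -8, -8], [4, 4, -8]] = -64 ≠ 0, so this unfolding has rank ≥ 3; CP rank is at least every unfolding rank, so rank(T) ≥ 3. (This is only a lower bound: in general the CP rank may exceed every unfolding rank, so we still need to exhibit 3 rank-1 terms summing to T.)
Upper bound: T is a sum of 3 rank-1 terms, T = [0, 1] ⊗ [1, 0] ⊗ [-8, -8, -4] + [1, -1] ⊗ [1, 1] ⊗ [0, -4, 4] + [1, 2] ⊗ [1, 2] ⊗ [0, -2, 0] (written with every a and b primitive with positive leading entry and the scale carried by c; CP decompositions are not unique, and this one is verified by expanding entrywise), so rank(T) ≤ 3.
These bounds meet, so rank(T) = 3.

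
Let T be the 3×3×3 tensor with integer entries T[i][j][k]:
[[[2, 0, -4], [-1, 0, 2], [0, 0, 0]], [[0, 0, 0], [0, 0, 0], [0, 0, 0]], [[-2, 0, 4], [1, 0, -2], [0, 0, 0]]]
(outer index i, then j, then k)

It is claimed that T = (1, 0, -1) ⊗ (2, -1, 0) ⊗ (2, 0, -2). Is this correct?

No

Reconstruct entry (0,0,0) from the claimed factors: Σₗ aₗ[0]bₗ[0]cₗ[0] = (1)·(2)·(2) = 4, but T[0,0,0] = 2. The claim is false.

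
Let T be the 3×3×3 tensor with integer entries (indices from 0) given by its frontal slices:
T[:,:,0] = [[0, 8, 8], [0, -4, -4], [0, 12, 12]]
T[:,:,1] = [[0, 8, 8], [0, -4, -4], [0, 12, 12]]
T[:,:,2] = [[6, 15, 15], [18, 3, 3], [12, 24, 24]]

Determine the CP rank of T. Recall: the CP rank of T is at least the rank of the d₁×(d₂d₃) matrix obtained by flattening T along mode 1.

2

Lower bound: the mode-1 unfolding of T (rows indexed by i, columns by (j,k) = (0,0), (0,1), (0,2), (1,0), (1,1), (1,2), (2,0), (2,1), (2,2)) is [[0, 0, 6, 8, 8, 15, 8, 8, 15], [0, 0, 18, -4, -4, 3, -4, -4, 3], [0, 0, 12, 12, 12, 24, 12, 12, 24]].
There the 2×2 minor on rows i ∈ {0, 1}, columns (j,k) ∈ {(0,2), (1,0)} is det [[6, 8], [18, -4]] = -168 ≠ 0, so this unfolding has rank ≥ 2; CP rank is at least every unfolding rank, so rank(T) ≥ 2. (Unfolding ranks only ever bound the CP rank from below — rank(T) can be strictly larger than all of them — so the matching upper bound has to come from an explicit 2-term decomposition.)
Upper bound — finding two terms. Write S_k = T[:,:,k] for the frontal slices: S₀ = [[0, 8, 8], [0, -4, -4], [0, 12, 12]], S₁ = [[0, 8, 8], [0, -4, -4], [0, 12, 12]], S₂ = [[6, 15, 15], [18, 3, 3], [12, 24, 24]].
If T = a₁ ⊗ b₁ ⊗ c₁ + a₂ ⊗ b₂ ⊗ c₂ then each S_k = c₁[k]·a₁b₁ᵀ + c₂[k]·a₂b₂ᵀ. S₀ and S₂ are linearly independent, so a₁b₁ᵀ and a₂b₂ᵀ must span the same plane of matrices: they are the rank-1 matrices of the form x·S₀ + y·S₂.
The 2×2 minor of x·S₀ + y·S₂ on rows {0,1}, columns {0,1} is −168·xy − 252·y² = (-84)·(2·x + 3·y)(y), vanishing at (x:y) = (3:-2) and (1:0).
M₁ = 3·S₀ − 2·S₂ = [[-12, -6, -6], [-36, -18, -18], [-24, -12, -12]] = (-6)·[1, 3, 2][2, 1, 1]ᵀ and M₂ = S₀ = [[0, 8, 8], [0, -4, -4], [0, 12, 12]] = 4·[2, -1, 3][0, 1, 1]ᵀ, so take a₁ = [1, 3, 2], b₁ = [2, 1, 1], a₂ = [2, -1, 3], b₂ = [0, 1, 1].
Each slice is an integer combination of E₁ = a₁b₁ᵀ and E₂ = a₂b₂ᵀ: S₀ = 4·E₂, S₁ = 4·E₂, S₂ = 3·E₁ + 6·E₂; reading off coefficients, c₁ = [0, 0, 3] and c₂ = [4, 4, 6].
Hence T = [1, 3, 2] ⊗ [2, 1, 1] ⊗ [0, 0, 3] + [2, -1, 3] ⊗ [0, 1, 1] ⊗ [4, 4, 6], so rank(T) ≤ 2.
These bounds meet, so rank(T) = 2.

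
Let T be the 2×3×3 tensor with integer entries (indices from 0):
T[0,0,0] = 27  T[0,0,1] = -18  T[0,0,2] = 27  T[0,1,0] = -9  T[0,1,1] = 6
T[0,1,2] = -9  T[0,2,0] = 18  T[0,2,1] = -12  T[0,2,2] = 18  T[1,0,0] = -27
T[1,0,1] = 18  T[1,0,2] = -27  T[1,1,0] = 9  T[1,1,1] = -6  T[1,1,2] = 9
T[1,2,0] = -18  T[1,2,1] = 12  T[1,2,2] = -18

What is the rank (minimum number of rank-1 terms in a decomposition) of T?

1

Lower bound: T ≠ 0 (e.g. T[0,0,0] = 27), so rank(T) ≥ 1.
Upper bound: the mode-1 fibre T[:,0,0] = [27, -27] gives a = [1, -1] (primitive direction); the mode-2 fibre T[0,:,0] = [27, -9, 18] gives b = [3, -1, 2]; then c[k] = T[0,0,k] / (a[0]·b[0]) = [27, -18, 27] / 3 = [9, -6, 9].
Expanding [1, -1] ⊗ [3, -1, 2] ⊗ [9, -6, 9] reproduces all 18 entries of T, so T = [1, -1] ⊗ [3, -1, 2] ⊗ [9, -6, 9] and rank(T) ≤ 1.
These bounds meet, so rank(T) = 1.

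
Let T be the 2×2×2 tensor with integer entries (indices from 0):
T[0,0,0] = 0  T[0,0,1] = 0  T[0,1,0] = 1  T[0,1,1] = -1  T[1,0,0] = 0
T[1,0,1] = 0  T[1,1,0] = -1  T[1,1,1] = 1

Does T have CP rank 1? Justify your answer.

If T = a ⊗ b ⊗ c then every fibre of T is a multiple of the corresponding factor, so read the factors off the fibres through the nonzero entry T[0,1,0] = 1.
The mode-1 fibre T[:,1,0] = [1, -1] gives a = [1, -1] (primitive direction); the mode-2 fibre T[0,:,0] = [0, 1] gives b = [0, 1]; then c[k] = T[0,1,k] / (a[0]·b[1]) = [1, -1] / 1 = [1, -1].
Expanding [1, -1] ⊗ [0, 1] ⊗ [1, -1] reproduces all 8 entries of T, so T = [1, -1] ⊗ [0, 1] ⊗ [1, -1] and rank(T) ≤ 1.
Equivalently every frontal slice T[:,:,k] is c[k] times the rank-1 matrix [1, -1] ⊗ [0, 1]. So T has rank 1 (it is nonzero).

Yes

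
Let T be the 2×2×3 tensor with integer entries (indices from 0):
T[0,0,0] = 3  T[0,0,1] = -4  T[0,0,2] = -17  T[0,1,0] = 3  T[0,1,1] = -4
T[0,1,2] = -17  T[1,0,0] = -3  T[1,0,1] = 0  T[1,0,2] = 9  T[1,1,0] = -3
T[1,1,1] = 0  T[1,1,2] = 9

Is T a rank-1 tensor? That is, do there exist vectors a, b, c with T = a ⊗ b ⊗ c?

No

The mode-1 unfolding of T (rows indexed by i, columns by (j,k) = (0,0), (0,1), (0,2), (1,0), (1,1), (1,2)) is [[3, -4, -17, 3, -4, -17], [-3, 0, 9, -3, 0, 9]].
There the 2×2 minor on rows i ∈ {0, 1}, columns (j,k) ∈ {(0,0), (0,1)} is det [[3, -4], [-3, 0]] = -12 ≠ 0, so this unfolding has rank ≥ 2; CP rank is at least every unfolding rank, so rank(T) ≥ 2.
In particular rank(T) ≥ 2 > 1, so T is not rank-1.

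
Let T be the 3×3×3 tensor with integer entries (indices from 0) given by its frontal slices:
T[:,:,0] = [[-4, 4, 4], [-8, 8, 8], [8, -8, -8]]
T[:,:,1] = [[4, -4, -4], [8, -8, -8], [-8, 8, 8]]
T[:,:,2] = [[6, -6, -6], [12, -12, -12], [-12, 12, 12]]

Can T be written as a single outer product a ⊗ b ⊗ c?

Yes

If T = a ⊗ b ⊗ c then every fibre of T is a multiple of the corresponding factor, so read the factors off the fibres through the nonzero entry T[0,0,0] = -4.
The mode-1 fibre T[:,0,0] = [-4, -8, 8] gives a = [1, 2, -2] (primitive direction); the mode-2 fibre T[0,:,0] = [-4, 4, 4] gives b = [1, -1, -1]; then c[k] = T[0,0,k] / (a[0]·b[0]) = [-4, 4, 6] / 1 = [-4, 4, 6].
Expanding [1, 2, -2] ⊗ [1, -1, -1] ⊗ [-4, 4, 6] reproduces all 27 entries of T, so T = [1, 2, -2] ⊗ [1, -1, -1] ⊗ [-4, 4, 6] and rank(T) ≤ 1.
Equivalently every frontal slice T[:,:,k] is c[k] times the rank-1 matrix [1, 2, -2] ⊗ [1, -1, -1]. So T has rank 1 (it is nonzero).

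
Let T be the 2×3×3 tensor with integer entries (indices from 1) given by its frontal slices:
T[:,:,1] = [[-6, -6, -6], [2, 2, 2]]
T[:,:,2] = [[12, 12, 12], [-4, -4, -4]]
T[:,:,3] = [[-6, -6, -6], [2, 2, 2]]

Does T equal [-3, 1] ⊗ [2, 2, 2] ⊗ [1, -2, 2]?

No

Reconstruct entry (1,1,3) from the claimed factors: Σₗ aₗ[1]bₗ[1]cₗ[3] = (-3)·(2)·(2) = -12, but T[1,1,3] = -6. The claim is false.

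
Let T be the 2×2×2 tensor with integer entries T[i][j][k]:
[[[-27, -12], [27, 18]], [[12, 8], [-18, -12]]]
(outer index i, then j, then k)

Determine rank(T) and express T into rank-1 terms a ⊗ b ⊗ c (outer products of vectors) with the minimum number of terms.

rank(T) = 2

Lower bound: the mode-3 unfolding of T (rows indexed by k, columns by (i,j) = (0,0), (0,1), (1,0), (1,1)) is [[-27, 27, 12, -18], [-12, 18, 8, -12]].
There the 2×2 minor on rows k ∈ {0, 1}, columns (i,j) ∈ {(0,0), (0,1)} is det [[-27, 27], [-12, 18]] = -162 ≠ 0, so this unfolding has rank ≥ 2; CP rank is at least every unfolding rank, so rank(T) ≥ 2. (Flattening ranks never certify an upper bound on CP rank; for that we must actually write T with 2 rank-1 terms.)
Upper bound — finding two terms. Write S_k = T[:,:,k] for the frontal slices: S₀ = [[-27, 27], [12, -18]], S₁ = [[-12, 18], [8, -12]].
If T = a₁ ⊗ b₁ ⊗ c₁ + a₂ ⊗ b₂ ⊗ c₂ then each S_k = c₁[k]·a₁b₁ᵀ + c₂[k]·a₂b₂ᵀ. S₀ and S₁ are linearly independent, so a₁b₁ᵀ and a₂b₂ᵀ must span the same plane of matrices: they are the rank-1 matrices of the form x·S₀ + y·S₁.
det(x·S₀ + y·S₁) is 162·x² + 108·xy = 54·(3·x + 2·y)(x), vanishing at (x:y) = (2:-3) and (0:1).
M₁ = 2·S₀ − 3·S₁ = [[-18, 0], [0, 0]] = (-18)·(1, 0)(1, 0)ᵀ and M₂ = S₁ = [[-12, 18], [8, -12]] = (-2)·(3, -2)(2, -3)ᵀ, so take a₁ = (1, 0), b₁ = (1, 0), a₂ = (3, -2), b₂ = (2, -3).
Each slice is an integer combination of E₁ = a₁b₁ᵀ and E₂ = a₂b₂ᵀ: S₀ = −9·E₁ − 3·E₂, S₁ = −2·E₂; reading off coefficients, c₁ = (-9, 0) and c₂ = (-3, -2).
Hence T = (1, 0) ⊗ (1, 0) ⊗ (-9, 0) + (3, -2) ⊗ (2, -3) ⊗ (-3, -2), so rank(T) ≤ 2.
These bounds meet, so rank(T) = 2.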